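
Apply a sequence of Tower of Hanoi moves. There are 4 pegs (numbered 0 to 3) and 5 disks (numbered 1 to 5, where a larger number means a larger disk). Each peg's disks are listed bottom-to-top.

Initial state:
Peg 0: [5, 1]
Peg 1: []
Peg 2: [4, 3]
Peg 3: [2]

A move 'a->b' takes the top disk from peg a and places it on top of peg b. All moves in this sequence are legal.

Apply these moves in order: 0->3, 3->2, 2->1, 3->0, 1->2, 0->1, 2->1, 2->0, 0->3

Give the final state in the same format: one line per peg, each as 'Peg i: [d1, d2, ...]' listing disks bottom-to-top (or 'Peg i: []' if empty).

After move 1 (0->3):
Peg 0: [5]
Peg 1: []
Peg 2: [4, 3]
Peg 3: [2, 1]

After move 2 (3->2):
Peg 0: [5]
Peg 1: []
Peg 2: [4, 3, 1]
Peg 3: [2]

After move 3 (2->1):
Peg 0: [5]
Peg 1: [1]
Peg 2: [4, 3]
Peg 3: [2]

After move 4 (3->0):
Peg 0: [5, 2]
Peg 1: [1]
Peg 2: [4, 3]
Peg 3: []

After move 5 (1->2):
Peg 0: [5, 2]
Peg 1: []
Peg 2: [4, 3, 1]
Peg 3: []

After move 6 (0->1):
Peg 0: [5]
Peg 1: [2]
Peg 2: [4, 3, 1]
Peg 3: []

After move 7 (2->1):
Peg 0: [5]
Peg 1: [2, 1]
Peg 2: [4, 3]
Peg 3: []

After move 8 (2->0):
Peg 0: [5, 3]
Peg 1: [2, 1]
Peg 2: [4]
Peg 3: []

After move 9 (0->3):
Peg 0: [5]
Peg 1: [2, 1]
Peg 2: [4]
Peg 3: [3]

Answer: Peg 0: [5]
Peg 1: [2, 1]
Peg 2: [4]
Peg 3: [3]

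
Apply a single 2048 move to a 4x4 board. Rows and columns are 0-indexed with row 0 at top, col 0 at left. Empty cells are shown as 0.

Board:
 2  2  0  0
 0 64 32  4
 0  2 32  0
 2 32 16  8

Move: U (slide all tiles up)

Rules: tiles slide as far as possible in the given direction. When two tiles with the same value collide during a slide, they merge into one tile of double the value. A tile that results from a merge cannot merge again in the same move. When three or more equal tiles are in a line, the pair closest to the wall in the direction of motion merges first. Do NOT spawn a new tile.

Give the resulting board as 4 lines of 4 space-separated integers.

Slide up:
col 0: [2, 0, 0, 2] -> [4, 0, 0, 0]
col 1: [2, 64, 2, 32] -> [2, 64, 2, 32]
col 2: [0, 32, 32, 16] -> [64, 16, 0, 0]
col 3: [0, 4, 0, 8] -> [4, 8, 0, 0]

Answer:  4  2 64  4
 0 64 16  8
 0  2  0  0
 0 32  0  0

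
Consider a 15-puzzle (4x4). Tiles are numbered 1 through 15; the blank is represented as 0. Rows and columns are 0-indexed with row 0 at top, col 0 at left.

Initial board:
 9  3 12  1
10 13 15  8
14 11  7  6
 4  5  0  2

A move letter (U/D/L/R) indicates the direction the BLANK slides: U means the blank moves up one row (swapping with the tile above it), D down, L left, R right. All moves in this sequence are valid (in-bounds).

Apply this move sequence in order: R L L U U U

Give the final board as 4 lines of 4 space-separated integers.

After move 1 (R):
 9  3 12  1
10 13 15  8
14 11  7  6
 4  5  2  0

After move 2 (L):
 9  3 12  1
10 13 15  8
14 11  7  6
 4  5  0  2

After move 3 (L):
 9  3 12  1
10 13 15  8
14 11  7  6
 4  0  5  2

After move 4 (U):
 9  3 12  1
10 13 15  8
14  0  7  6
 4 11  5  2

After move 5 (U):
 9  3 12  1
10  0 15  8
14 13  7  6
 4 11  5  2

After move 6 (U):
 9  0 12  1
10  3 15  8
14 13  7  6
 4 11  5  2

Answer:  9  0 12  1
10  3 15  8
14 13  7  6
 4 11  5  2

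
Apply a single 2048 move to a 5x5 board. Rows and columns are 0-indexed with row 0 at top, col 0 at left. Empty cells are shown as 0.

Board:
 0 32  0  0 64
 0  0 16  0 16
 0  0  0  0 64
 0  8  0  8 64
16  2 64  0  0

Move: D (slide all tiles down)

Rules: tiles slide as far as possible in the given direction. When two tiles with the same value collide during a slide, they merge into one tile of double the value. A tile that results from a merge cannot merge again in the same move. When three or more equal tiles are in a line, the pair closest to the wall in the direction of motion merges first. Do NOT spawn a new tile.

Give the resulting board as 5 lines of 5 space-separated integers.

Answer:   0   0   0   0   0
  0   0   0   0   0
  0  32   0   0  64
  0   8  16   0  16
 16   2  64   8 128

Derivation:
Slide down:
col 0: [0, 0, 0, 0, 16] -> [0, 0, 0, 0, 16]
col 1: [32, 0, 0, 8, 2] -> [0, 0, 32, 8, 2]
col 2: [0, 16, 0, 0, 64] -> [0, 0, 0, 16, 64]
col 3: [0, 0, 0, 8, 0] -> [0, 0, 0, 0, 8]
col 4: [64, 16, 64, 64, 0] -> [0, 0, 64, 16, 128]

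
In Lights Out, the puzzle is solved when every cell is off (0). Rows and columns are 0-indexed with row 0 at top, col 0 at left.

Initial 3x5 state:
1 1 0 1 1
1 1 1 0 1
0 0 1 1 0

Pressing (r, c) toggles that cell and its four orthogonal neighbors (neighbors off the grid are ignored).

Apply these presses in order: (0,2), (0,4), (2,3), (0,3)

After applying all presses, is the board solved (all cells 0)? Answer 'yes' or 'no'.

After press 1 at (0,2):
1 0 1 0 1
1 1 0 0 1
0 0 1 1 0

After press 2 at (0,4):
1 0 1 1 0
1 1 0 0 0
0 0 1 1 0

After press 3 at (2,3):
1 0 1 1 0
1 1 0 1 0
0 0 0 0 1

After press 4 at (0,3):
1 0 0 0 1
1 1 0 0 0
0 0 0 0 1

Lights still on: 5

Answer: no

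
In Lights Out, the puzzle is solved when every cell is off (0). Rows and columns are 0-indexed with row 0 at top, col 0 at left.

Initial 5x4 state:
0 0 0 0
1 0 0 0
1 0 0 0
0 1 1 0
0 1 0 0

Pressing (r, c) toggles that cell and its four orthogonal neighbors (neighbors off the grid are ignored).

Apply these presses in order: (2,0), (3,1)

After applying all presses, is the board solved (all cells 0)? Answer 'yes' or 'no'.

Answer: yes

Derivation:
After press 1 at (2,0):
0 0 0 0
0 0 0 0
0 1 0 0
1 1 1 0
0 1 0 0

After press 2 at (3,1):
0 0 0 0
0 0 0 0
0 0 0 0
0 0 0 0
0 0 0 0

Lights still on: 0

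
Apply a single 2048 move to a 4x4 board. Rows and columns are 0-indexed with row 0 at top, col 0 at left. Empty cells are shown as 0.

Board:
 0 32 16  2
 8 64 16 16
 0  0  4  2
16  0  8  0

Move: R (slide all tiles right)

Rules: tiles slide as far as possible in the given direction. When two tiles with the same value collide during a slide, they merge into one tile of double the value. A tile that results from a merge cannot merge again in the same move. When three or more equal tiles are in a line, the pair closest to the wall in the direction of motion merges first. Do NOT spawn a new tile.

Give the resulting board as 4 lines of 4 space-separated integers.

Slide right:
row 0: [0, 32, 16, 2] -> [0, 32, 16, 2]
row 1: [8, 64, 16, 16] -> [0, 8, 64, 32]
row 2: [0, 0, 4, 2] -> [0, 0, 4, 2]
row 3: [16, 0, 8, 0] -> [0, 0, 16, 8]

Answer:  0 32 16  2
 0  8 64 32
 0  0  4  2
 0  0 16  8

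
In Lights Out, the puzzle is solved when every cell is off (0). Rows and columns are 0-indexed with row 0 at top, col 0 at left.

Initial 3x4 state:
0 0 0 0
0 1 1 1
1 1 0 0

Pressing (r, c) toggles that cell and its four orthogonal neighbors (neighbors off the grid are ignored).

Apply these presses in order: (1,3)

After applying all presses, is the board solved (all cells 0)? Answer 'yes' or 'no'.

After press 1 at (1,3):
0 0 0 1
0 1 0 0
1 1 0 1

Lights still on: 5

Answer: no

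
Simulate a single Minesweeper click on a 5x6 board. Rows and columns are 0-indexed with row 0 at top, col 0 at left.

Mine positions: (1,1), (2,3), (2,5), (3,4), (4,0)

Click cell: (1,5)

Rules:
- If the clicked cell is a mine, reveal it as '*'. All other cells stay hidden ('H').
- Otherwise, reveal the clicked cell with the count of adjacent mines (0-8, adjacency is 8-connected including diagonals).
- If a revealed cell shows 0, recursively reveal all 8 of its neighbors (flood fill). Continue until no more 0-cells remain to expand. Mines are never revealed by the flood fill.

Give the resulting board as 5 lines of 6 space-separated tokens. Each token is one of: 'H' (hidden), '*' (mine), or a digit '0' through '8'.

H H H H H H
H H H H H 1
H H H H H H
H H H H H H
H H H H H H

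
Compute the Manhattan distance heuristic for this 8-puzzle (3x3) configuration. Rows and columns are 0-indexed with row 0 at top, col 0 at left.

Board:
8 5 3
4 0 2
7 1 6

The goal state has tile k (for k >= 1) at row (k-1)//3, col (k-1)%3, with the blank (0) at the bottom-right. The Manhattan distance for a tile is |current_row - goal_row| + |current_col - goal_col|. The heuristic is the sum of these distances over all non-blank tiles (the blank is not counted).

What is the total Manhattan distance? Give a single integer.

Answer: 10

Derivation:
Tile 8: at (0,0), goal (2,1), distance |0-2|+|0-1| = 3
Tile 5: at (0,1), goal (1,1), distance |0-1|+|1-1| = 1
Tile 3: at (0,2), goal (0,2), distance |0-0|+|2-2| = 0
Tile 4: at (1,0), goal (1,0), distance |1-1|+|0-0| = 0
Tile 2: at (1,2), goal (0,1), distance |1-0|+|2-1| = 2
Tile 7: at (2,0), goal (2,0), distance |2-2|+|0-0| = 0
Tile 1: at (2,1), goal (0,0), distance |2-0|+|1-0| = 3
Tile 6: at (2,2), goal (1,2), distance |2-1|+|2-2| = 1
Sum: 3 + 1 + 0 + 0 + 2 + 0 + 3 + 1 = 10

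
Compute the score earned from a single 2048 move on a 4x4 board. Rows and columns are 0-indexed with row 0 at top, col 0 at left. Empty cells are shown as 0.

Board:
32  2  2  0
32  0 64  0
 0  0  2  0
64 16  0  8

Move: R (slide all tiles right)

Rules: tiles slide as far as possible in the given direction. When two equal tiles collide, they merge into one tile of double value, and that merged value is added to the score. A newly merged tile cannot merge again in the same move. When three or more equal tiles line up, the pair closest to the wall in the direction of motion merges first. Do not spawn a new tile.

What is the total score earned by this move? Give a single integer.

Slide right:
row 0: [32, 2, 2, 0] -> [0, 0, 32, 4]  score +4 (running 4)
row 1: [32, 0, 64, 0] -> [0, 0, 32, 64]  score +0 (running 4)
row 2: [0, 0, 2, 0] -> [0, 0, 0, 2]  score +0 (running 4)
row 3: [64, 16, 0, 8] -> [0, 64, 16, 8]  score +0 (running 4)
Board after move:
 0  0 32  4
 0  0 32 64
 0  0  0  2
 0 64 16  8

Answer: 4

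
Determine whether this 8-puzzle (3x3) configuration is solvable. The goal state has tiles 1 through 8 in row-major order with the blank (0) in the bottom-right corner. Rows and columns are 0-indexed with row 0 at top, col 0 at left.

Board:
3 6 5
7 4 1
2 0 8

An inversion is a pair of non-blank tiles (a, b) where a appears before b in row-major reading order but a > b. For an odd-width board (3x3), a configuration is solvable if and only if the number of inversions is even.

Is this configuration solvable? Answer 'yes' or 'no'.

Answer: yes

Derivation:
Inversions (pairs i<j in row-major order where tile[i] > tile[j] > 0): 14
14 is even, so the puzzle is solvable.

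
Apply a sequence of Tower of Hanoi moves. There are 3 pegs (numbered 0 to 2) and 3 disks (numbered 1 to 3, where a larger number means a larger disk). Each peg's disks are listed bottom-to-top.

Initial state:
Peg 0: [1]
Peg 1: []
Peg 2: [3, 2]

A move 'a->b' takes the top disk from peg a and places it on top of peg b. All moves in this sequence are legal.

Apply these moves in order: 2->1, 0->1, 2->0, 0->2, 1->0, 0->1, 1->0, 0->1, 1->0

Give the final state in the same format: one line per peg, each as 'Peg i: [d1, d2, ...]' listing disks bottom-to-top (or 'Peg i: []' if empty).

Answer: Peg 0: [1]
Peg 1: [2]
Peg 2: [3]

Derivation:
After move 1 (2->1):
Peg 0: [1]
Peg 1: [2]
Peg 2: [3]

After move 2 (0->1):
Peg 0: []
Peg 1: [2, 1]
Peg 2: [3]

After move 3 (2->0):
Peg 0: [3]
Peg 1: [2, 1]
Peg 2: []

After move 4 (0->2):
Peg 0: []
Peg 1: [2, 1]
Peg 2: [3]

After move 5 (1->0):
Peg 0: [1]
Peg 1: [2]
Peg 2: [3]

After move 6 (0->1):
Peg 0: []
Peg 1: [2, 1]
Peg 2: [3]

After move 7 (1->0):
Peg 0: [1]
Peg 1: [2]
Peg 2: [3]

After move 8 (0->1):
Peg 0: []
Peg 1: [2, 1]
Peg 2: [3]

After move 9 (1->0):
Peg 0: [1]
Peg 1: [2]
Peg 2: [3]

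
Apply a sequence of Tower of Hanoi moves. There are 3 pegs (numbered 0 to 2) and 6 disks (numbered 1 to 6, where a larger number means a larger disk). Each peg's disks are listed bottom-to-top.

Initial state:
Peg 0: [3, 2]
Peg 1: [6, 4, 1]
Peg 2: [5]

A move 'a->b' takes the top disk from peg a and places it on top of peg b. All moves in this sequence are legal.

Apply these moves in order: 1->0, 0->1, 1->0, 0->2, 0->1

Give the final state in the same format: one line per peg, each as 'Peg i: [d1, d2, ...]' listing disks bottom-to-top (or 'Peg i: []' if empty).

Answer: Peg 0: [3]
Peg 1: [6, 4, 2]
Peg 2: [5, 1]

Derivation:
After move 1 (1->0):
Peg 0: [3, 2, 1]
Peg 1: [6, 4]
Peg 2: [5]

After move 2 (0->1):
Peg 0: [3, 2]
Peg 1: [6, 4, 1]
Peg 2: [5]

After move 3 (1->0):
Peg 0: [3, 2, 1]
Peg 1: [6, 4]
Peg 2: [5]

After move 4 (0->2):
Peg 0: [3, 2]
Peg 1: [6, 4]
Peg 2: [5, 1]

After move 5 (0->1):
Peg 0: [3]
Peg 1: [6, 4, 2]
Peg 2: [5, 1]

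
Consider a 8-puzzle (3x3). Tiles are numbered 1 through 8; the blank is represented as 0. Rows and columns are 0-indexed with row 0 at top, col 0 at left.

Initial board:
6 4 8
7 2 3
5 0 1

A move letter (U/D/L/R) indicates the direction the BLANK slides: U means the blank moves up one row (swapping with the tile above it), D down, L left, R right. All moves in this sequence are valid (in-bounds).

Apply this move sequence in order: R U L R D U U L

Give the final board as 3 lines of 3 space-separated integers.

Answer: 6 0 4
7 2 8
5 1 3

Derivation:
After move 1 (R):
6 4 8
7 2 3
5 1 0

After move 2 (U):
6 4 8
7 2 0
5 1 3

After move 3 (L):
6 4 8
7 0 2
5 1 3

After move 4 (R):
6 4 8
7 2 0
5 1 3

After move 5 (D):
6 4 8
7 2 3
5 1 0

After move 6 (U):
6 4 8
7 2 0
5 1 3

After move 7 (U):
6 4 0
7 2 8
5 1 3

After move 8 (L):
6 0 4
7 2 8
5 1 3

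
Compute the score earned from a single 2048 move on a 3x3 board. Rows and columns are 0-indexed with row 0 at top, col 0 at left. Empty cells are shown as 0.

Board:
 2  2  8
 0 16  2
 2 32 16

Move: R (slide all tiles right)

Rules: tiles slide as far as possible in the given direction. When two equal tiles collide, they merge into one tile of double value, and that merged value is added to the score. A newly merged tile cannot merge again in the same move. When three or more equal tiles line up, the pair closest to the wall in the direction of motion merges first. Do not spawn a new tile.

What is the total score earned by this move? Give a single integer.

Slide right:
row 0: [2, 2, 8] -> [0, 4, 8]  score +4 (running 4)
row 1: [0, 16, 2] -> [0, 16, 2]  score +0 (running 4)
row 2: [2, 32, 16] -> [2, 32, 16]  score +0 (running 4)
Board after move:
 0  4  8
 0 16  2
 2 32 16

Answer: 4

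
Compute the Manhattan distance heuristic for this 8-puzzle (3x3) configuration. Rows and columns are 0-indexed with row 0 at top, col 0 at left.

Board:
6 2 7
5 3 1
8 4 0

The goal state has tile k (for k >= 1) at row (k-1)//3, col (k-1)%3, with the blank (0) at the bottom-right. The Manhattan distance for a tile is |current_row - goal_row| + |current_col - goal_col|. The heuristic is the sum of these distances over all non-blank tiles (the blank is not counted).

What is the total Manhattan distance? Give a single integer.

Answer: 16

Derivation:
Tile 6: (0,0)->(1,2) = 3
Tile 2: (0,1)->(0,1) = 0
Tile 7: (0,2)->(2,0) = 4
Tile 5: (1,0)->(1,1) = 1
Tile 3: (1,1)->(0,2) = 2
Tile 1: (1,2)->(0,0) = 3
Tile 8: (2,0)->(2,1) = 1
Tile 4: (2,1)->(1,0) = 2
Sum: 3 + 0 + 4 + 1 + 2 + 3 + 1 + 2 = 16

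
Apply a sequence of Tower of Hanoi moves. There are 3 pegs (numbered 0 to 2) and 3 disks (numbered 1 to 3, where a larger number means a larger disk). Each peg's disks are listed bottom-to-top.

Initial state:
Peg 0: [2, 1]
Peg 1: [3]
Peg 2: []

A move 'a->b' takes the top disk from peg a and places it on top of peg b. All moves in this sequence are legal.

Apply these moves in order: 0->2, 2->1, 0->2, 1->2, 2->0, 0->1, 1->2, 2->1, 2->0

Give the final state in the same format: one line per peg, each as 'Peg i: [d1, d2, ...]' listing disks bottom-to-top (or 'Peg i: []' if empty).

Answer: Peg 0: [2]
Peg 1: [3, 1]
Peg 2: []

Derivation:
After move 1 (0->2):
Peg 0: [2]
Peg 1: [3]
Peg 2: [1]

After move 2 (2->1):
Peg 0: [2]
Peg 1: [3, 1]
Peg 2: []

After move 3 (0->2):
Peg 0: []
Peg 1: [3, 1]
Peg 2: [2]

After move 4 (1->2):
Peg 0: []
Peg 1: [3]
Peg 2: [2, 1]

After move 5 (2->0):
Peg 0: [1]
Peg 1: [3]
Peg 2: [2]

After move 6 (0->1):
Peg 0: []
Peg 1: [3, 1]
Peg 2: [2]

After move 7 (1->2):
Peg 0: []
Peg 1: [3]
Peg 2: [2, 1]

After move 8 (2->1):
Peg 0: []
Peg 1: [3, 1]
Peg 2: [2]

After move 9 (2->0):
Peg 0: [2]
Peg 1: [3, 1]
Peg 2: []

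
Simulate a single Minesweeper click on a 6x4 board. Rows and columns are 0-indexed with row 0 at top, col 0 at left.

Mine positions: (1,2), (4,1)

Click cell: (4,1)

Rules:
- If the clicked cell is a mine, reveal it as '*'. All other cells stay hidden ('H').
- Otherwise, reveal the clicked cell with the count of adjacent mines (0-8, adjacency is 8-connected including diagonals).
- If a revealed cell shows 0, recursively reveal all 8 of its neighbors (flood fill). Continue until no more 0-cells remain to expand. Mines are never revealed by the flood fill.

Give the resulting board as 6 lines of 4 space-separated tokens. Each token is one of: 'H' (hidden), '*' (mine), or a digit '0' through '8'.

H H H H
H H H H
H H H H
H H H H
H * H H
H H H H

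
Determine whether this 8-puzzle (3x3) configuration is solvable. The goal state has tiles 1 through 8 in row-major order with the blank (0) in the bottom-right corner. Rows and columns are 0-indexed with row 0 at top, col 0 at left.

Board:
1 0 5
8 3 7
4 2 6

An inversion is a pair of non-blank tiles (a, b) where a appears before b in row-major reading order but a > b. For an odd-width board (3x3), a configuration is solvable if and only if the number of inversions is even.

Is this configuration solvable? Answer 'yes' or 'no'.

Inversions (pairs i<j in row-major order where tile[i] > tile[j] > 0): 13
13 is odd, so the puzzle is not solvable.

Answer: no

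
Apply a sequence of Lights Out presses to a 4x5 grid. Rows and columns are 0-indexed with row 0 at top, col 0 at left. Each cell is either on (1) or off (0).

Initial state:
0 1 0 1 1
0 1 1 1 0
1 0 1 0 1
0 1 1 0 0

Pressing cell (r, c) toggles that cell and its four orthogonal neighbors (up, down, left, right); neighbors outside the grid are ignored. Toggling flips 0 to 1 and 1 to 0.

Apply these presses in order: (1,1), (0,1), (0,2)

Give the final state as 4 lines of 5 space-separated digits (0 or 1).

Answer: 1 0 0 0 1
1 1 1 1 0
1 1 1 0 1
0 1 1 0 0

Derivation:
After press 1 at (1,1):
0 0 0 1 1
1 0 0 1 0
1 1 1 0 1
0 1 1 0 0

After press 2 at (0,1):
1 1 1 1 1
1 1 0 1 0
1 1 1 0 1
0 1 1 0 0

After press 3 at (0,2):
1 0 0 0 1
1 1 1 1 0
1 1 1 0 1
0 1 1 0 0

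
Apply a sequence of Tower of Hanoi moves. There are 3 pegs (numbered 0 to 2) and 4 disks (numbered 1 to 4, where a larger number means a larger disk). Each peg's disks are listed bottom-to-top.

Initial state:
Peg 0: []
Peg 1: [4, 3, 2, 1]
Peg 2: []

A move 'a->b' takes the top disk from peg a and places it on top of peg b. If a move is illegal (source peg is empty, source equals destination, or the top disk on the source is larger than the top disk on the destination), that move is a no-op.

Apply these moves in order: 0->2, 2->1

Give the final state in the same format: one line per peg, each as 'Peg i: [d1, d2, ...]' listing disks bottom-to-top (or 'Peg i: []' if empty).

After move 1 (0->2):
Peg 0: []
Peg 1: [4, 3, 2, 1]
Peg 2: []

After move 2 (2->1):
Peg 0: []
Peg 1: [4, 3, 2, 1]
Peg 2: []

Answer: Peg 0: []
Peg 1: [4, 3, 2, 1]
Peg 2: []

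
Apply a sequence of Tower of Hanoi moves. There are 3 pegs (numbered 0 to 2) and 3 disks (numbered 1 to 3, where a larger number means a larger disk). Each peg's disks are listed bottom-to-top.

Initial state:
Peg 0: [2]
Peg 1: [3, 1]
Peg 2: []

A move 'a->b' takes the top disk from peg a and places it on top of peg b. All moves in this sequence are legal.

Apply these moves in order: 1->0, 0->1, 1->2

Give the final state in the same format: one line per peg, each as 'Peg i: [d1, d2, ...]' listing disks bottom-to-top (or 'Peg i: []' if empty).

Answer: Peg 0: [2]
Peg 1: [3]
Peg 2: [1]

Derivation:
After move 1 (1->0):
Peg 0: [2, 1]
Peg 1: [3]
Peg 2: []

After move 2 (0->1):
Peg 0: [2]
Peg 1: [3, 1]
Peg 2: []

After move 3 (1->2):
Peg 0: [2]
Peg 1: [3]
Peg 2: [1]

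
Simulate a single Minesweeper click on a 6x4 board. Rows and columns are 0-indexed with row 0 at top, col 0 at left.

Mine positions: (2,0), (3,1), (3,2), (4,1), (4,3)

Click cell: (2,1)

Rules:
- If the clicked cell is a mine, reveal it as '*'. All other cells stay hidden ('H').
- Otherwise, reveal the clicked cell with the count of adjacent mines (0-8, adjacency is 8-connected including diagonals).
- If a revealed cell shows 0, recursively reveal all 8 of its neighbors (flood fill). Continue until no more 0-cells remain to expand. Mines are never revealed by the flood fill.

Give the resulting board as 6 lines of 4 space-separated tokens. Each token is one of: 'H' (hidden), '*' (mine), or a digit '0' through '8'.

H H H H
H H H H
H 3 H H
H H H H
H H H H
H H H H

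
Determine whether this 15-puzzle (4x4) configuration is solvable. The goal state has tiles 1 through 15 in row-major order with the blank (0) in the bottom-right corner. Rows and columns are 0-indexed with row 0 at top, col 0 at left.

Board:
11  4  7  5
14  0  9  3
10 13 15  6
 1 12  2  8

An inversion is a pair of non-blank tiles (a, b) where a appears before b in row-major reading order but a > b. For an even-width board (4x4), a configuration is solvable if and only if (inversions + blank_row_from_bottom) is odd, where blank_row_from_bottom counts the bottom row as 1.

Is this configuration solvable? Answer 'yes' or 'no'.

Inversions: 55
Blank is in row 1 (0-indexed from top), which is row 3 counting from the bottom (bottom = 1).
55 + 3 = 58, which is even, so the puzzle is not solvable.

Answer: no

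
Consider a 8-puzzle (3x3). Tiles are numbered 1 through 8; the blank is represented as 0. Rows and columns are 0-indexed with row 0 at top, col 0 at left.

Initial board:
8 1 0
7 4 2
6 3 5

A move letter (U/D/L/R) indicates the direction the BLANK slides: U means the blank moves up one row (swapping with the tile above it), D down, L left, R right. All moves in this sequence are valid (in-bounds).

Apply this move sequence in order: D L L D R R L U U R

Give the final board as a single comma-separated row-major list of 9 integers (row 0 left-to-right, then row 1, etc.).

Answer: 8, 2, 0, 6, 1, 4, 3, 7, 5

Derivation:
After move 1 (D):
8 1 2
7 4 0
6 3 5

After move 2 (L):
8 1 2
7 0 4
6 3 5

After move 3 (L):
8 1 2
0 7 4
6 3 5

After move 4 (D):
8 1 2
6 7 4
0 3 5

After move 5 (R):
8 1 2
6 7 4
3 0 5

After move 6 (R):
8 1 2
6 7 4
3 5 0

After move 7 (L):
8 1 2
6 7 4
3 0 5

After move 8 (U):
8 1 2
6 0 4
3 7 5

After move 9 (U):
8 0 2
6 1 4
3 7 5

After move 10 (R):
8 2 0
6 1 4
3 7 5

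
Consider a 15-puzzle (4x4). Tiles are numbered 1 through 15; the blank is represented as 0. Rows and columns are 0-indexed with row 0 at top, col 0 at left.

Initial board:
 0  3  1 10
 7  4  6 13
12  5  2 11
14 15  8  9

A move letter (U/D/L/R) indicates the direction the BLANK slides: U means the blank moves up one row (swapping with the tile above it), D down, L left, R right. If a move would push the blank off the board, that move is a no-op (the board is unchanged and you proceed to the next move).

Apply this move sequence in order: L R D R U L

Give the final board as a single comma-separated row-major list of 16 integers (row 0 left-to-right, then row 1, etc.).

Answer: 3, 0, 4, 10, 7, 6, 1, 13, 12, 5, 2, 11, 14, 15, 8, 9

Derivation:
After move 1 (L):
 0  3  1 10
 7  4  6 13
12  5  2 11
14 15  8  9

After move 2 (R):
 3  0  1 10
 7  4  6 13
12  5  2 11
14 15  8  9

After move 3 (D):
 3  4  1 10
 7  0  6 13
12  5  2 11
14 15  8  9

After move 4 (R):
 3  4  1 10
 7  6  0 13
12  5  2 11
14 15  8  9

After move 5 (U):
 3  4  0 10
 7  6  1 13
12  5  2 11
14 15  8  9

After move 6 (L):
 3  0  4 10
 7  6  1 13
12  5  2 11
14 15  8  9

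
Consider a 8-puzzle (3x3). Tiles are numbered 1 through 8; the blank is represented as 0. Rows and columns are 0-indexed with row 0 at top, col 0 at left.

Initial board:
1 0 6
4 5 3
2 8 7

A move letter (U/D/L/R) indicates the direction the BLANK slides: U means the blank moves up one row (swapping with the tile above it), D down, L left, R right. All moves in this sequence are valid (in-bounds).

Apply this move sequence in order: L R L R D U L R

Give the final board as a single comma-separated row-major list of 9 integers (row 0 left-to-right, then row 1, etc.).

Answer: 1, 0, 6, 4, 5, 3, 2, 8, 7

Derivation:
After move 1 (L):
0 1 6
4 5 3
2 8 7

After move 2 (R):
1 0 6
4 5 3
2 8 7

After move 3 (L):
0 1 6
4 5 3
2 8 7

After move 4 (R):
1 0 6
4 5 3
2 8 7

After move 5 (D):
1 5 6
4 0 3
2 8 7

After move 6 (U):
1 0 6
4 5 3
2 8 7

After move 7 (L):
0 1 6
4 5 3
2 8 7

After move 8 (R):
1 0 6
4 5 3
2 8 7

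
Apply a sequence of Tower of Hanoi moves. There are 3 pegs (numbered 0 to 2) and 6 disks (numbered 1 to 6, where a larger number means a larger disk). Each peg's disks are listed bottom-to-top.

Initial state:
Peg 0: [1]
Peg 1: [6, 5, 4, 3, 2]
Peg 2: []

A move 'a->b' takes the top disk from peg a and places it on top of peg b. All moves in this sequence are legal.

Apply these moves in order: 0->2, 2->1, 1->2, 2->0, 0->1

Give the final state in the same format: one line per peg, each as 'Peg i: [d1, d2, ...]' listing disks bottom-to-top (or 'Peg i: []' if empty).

After move 1 (0->2):
Peg 0: []
Peg 1: [6, 5, 4, 3, 2]
Peg 2: [1]

After move 2 (2->1):
Peg 0: []
Peg 1: [6, 5, 4, 3, 2, 1]
Peg 2: []

After move 3 (1->2):
Peg 0: []
Peg 1: [6, 5, 4, 3, 2]
Peg 2: [1]

After move 4 (2->0):
Peg 0: [1]
Peg 1: [6, 5, 4, 3, 2]
Peg 2: []

After move 5 (0->1):
Peg 0: []
Peg 1: [6, 5, 4, 3, 2, 1]
Peg 2: []

Answer: Peg 0: []
Peg 1: [6, 5, 4, 3, 2, 1]
Peg 2: []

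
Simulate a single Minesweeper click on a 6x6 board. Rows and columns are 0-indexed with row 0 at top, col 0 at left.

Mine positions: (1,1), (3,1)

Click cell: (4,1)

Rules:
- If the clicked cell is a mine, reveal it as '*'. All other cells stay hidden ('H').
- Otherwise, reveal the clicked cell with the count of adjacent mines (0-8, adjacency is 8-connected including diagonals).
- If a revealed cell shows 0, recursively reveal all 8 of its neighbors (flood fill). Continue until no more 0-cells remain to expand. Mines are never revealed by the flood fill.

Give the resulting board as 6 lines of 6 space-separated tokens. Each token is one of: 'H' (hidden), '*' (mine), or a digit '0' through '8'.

H H H H H H
H H H H H H
H H H H H H
H H H H H H
H 1 H H H H
H H H H H H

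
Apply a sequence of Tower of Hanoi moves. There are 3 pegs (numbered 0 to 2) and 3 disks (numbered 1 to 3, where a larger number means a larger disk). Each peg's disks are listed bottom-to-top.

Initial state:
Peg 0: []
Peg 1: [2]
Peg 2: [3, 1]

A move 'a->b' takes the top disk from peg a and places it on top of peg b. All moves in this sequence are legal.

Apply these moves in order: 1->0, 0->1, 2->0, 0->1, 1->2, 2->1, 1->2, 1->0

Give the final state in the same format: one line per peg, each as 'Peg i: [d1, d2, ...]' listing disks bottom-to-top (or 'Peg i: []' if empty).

Answer: Peg 0: [2]
Peg 1: []
Peg 2: [3, 1]

Derivation:
After move 1 (1->0):
Peg 0: [2]
Peg 1: []
Peg 2: [3, 1]

After move 2 (0->1):
Peg 0: []
Peg 1: [2]
Peg 2: [3, 1]

After move 3 (2->0):
Peg 0: [1]
Peg 1: [2]
Peg 2: [3]

After move 4 (0->1):
Peg 0: []
Peg 1: [2, 1]
Peg 2: [3]

After move 5 (1->2):
Peg 0: []
Peg 1: [2]
Peg 2: [3, 1]

After move 6 (2->1):
Peg 0: []
Peg 1: [2, 1]
Peg 2: [3]

After move 7 (1->2):
Peg 0: []
Peg 1: [2]
Peg 2: [3, 1]

After move 8 (1->0):
Peg 0: [2]
Peg 1: []
Peg 2: [3, 1]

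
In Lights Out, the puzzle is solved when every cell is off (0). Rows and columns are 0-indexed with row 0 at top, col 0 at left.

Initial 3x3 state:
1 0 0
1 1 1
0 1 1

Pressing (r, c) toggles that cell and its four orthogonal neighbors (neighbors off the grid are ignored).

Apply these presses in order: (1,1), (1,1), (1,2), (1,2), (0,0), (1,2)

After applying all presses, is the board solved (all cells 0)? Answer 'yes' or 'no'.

After press 1 at (1,1):
1 1 0
0 0 0
0 0 1

After press 2 at (1,1):
1 0 0
1 1 1
0 1 1

After press 3 at (1,2):
1 0 1
1 0 0
0 1 0

After press 4 at (1,2):
1 0 0
1 1 1
0 1 1

After press 5 at (0,0):
0 1 0
0 1 1
0 1 1

After press 6 at (1,2):
0 1 1
0 0 0
0 1 0

Lights still on: 3

Answer: no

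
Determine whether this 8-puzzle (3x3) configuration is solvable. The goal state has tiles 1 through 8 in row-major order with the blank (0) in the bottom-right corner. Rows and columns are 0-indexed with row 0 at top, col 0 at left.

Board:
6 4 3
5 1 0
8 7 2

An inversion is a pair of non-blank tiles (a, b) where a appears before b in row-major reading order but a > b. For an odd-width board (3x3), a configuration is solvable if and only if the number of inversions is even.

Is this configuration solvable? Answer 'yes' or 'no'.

Answer: no

Derivation:
Inversions (pairs i<j in row-major order where tile[i] > tile[j] > 0): 15
15 is odd, so the puzzle is not solvable.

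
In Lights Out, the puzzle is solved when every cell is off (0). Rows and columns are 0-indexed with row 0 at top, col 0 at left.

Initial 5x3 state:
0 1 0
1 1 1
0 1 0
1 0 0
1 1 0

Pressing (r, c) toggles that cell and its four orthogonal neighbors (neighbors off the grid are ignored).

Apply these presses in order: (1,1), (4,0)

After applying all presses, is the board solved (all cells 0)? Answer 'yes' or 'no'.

Answer: yes

Derivation:
After press 1 at (1,1):
0 0 0
0 0 0
0 0 0
1 0 0
1 1 0

After press 2 at (4,0):
0 0 0
0 0 0
0 0 0
0 0 0
0 0 0

Lights still on: 0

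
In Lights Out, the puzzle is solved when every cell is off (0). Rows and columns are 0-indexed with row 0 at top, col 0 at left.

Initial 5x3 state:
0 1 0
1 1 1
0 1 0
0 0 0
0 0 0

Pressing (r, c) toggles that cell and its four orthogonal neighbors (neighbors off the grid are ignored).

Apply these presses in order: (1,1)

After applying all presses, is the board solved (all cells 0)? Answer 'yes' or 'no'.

Answer: yes

Derivation:
After press 1 at (1,1):
0 0 0
0 0 0
0 0 0
0 0 0
0 0 0

Lights still on: 0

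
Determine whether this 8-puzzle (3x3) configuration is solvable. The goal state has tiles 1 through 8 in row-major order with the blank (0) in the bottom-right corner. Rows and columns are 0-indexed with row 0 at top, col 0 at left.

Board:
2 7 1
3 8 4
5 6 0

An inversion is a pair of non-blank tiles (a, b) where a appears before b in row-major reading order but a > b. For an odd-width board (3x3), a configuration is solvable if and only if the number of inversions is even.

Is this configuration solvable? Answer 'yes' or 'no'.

Inversions (pairs i<j in row-major order where tile[i] > tile[j] > 0): 9
9 is odd, so the puzzle is not solvable.

Answer: no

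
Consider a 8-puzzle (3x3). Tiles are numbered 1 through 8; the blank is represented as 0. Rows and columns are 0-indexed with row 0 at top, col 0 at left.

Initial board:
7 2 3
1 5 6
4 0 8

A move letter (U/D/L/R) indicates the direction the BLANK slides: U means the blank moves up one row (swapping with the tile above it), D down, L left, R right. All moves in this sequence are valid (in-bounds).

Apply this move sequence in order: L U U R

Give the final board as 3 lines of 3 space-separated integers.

Answer: 2 0 3
7 5 6
1 4 8

Derivation:
After move 1 (L):
7 2 3
1 5 6
0 4 8

After move 2 (U):
7 2 3
0 5 6
1 4 8

After move 3 (U):
0 2 3
7 5 6
1 4 8

After move 4 (R):
2 0 3
7 5 6
1 4 8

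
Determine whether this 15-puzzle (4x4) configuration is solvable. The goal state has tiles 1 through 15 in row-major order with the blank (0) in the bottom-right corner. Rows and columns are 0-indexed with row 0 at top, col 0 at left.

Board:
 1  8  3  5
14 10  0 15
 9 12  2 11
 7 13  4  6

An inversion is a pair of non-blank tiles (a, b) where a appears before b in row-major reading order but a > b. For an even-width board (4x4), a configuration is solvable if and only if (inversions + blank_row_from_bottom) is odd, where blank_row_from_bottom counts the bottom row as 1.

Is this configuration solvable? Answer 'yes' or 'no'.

Answer: no

Derivation:
Inversions: 47
Blank is in row 1 (0-indexed from top), which is row 3 counting from the bottom (bottom = 1).
47 + 3 = 50, which is even, so the puzzle is not solvable.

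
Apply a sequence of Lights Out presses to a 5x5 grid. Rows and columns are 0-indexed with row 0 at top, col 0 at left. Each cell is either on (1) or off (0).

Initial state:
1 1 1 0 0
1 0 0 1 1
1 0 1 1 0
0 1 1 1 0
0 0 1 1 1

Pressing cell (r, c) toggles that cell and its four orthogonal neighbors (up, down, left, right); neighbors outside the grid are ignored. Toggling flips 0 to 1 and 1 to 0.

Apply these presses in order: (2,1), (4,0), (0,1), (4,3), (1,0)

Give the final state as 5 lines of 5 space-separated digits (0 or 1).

Answer: 1 0 0 0 0
0 1 0 1 1
1 1 0 1 0
1 0 1 0 0
1 1 0 0 0

Derivation:
After press 1 at (2,1):
1 1 1 0 0
1 1 0 1 1
0 1 0 1 0
0 0 1 1 0
0 0 1 1 1

After press 2 at (4,0):
1 1 1 0 0
1 1 0 1 1
0 1 0 1 0
1 0 1 1 0
1 1 1 1 1

After press 3 at (0,1):
0 0 0 0 0
1 0 0 1 1
0 1 0 1 0
1 0 1 1 0
1 1 1 1 1

After press 4 at (4,3):
0 0 0 0 0
1 0 0 1 1
0 1 0 1 0
1 0 1 0 0
1 1 0 0 0

After press 5 at (1,0):
1 0 0 0 0
0 1 0 1 1
1 1 0 1 0
1 0 1 0 0
1 1 0 0 0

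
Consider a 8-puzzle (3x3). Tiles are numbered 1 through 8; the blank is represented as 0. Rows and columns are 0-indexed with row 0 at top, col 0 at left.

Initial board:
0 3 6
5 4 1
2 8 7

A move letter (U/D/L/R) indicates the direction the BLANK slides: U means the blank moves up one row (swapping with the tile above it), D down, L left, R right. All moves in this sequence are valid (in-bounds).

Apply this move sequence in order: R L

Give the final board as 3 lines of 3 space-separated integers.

Answer: 0 3 6
5 4 1
2 8 7

Derivation:
After move 1 (R):
3 0 6
5 4 1
2 8 7

After move 2 (L):
0 3 6
5 4 1
2 8 7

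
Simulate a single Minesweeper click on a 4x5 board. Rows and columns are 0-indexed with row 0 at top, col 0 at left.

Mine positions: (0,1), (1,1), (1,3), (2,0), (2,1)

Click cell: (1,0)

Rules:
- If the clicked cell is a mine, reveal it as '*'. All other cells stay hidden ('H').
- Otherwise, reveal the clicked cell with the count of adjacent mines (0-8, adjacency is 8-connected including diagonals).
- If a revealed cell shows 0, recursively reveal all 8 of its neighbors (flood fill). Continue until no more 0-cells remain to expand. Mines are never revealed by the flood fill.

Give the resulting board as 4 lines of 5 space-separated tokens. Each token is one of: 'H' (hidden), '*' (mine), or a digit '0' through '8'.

H H H H H
4 H H H H
H H H H H
H H H H H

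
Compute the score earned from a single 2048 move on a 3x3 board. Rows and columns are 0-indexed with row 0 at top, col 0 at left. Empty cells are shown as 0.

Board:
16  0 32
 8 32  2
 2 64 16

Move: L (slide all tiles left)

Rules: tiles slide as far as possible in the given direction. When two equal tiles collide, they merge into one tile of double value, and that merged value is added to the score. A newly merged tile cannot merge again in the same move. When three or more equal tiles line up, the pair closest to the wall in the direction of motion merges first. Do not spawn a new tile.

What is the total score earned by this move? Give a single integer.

Answer: 0

Derivation:
Slide left:
row 0: [16, 0, 32] -> [16, 32, 0]  score +0 (running 0)
row 1: [8, 32, 2] -> [8, 32, 2]  score +0 (running 0)
row 2: [2, 64, 16] -> [2, 64, 16]  score +0 (running 0)
Board after move:
16 32  0
 8 32  2
 2 64 16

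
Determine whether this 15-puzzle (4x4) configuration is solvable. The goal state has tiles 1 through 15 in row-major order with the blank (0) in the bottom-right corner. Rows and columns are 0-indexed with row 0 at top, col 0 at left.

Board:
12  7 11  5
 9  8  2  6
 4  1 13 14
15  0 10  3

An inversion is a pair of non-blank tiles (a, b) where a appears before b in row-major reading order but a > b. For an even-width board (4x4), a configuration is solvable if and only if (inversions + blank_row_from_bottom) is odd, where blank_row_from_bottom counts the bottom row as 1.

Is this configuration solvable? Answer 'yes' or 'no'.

Answer: yes

Derivation:
Inversions: 54
Blank is in row 3 (0-indexed from top), which is row 1 counting from the bottom (bottom = 1).
54 + 1 = 55, which is odd, so the puzzle is solvable.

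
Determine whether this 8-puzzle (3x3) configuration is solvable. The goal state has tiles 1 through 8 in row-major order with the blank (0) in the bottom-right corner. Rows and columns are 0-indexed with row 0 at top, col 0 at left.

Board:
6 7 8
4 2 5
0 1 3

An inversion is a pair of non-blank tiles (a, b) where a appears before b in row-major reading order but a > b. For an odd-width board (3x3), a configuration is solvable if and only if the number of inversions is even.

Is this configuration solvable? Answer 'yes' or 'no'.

Inversions (pairs i<j in row-major order where tile[i] > tile[j] > 0): 21
21 is odd, so the puzzle is not solvable.

Answer: no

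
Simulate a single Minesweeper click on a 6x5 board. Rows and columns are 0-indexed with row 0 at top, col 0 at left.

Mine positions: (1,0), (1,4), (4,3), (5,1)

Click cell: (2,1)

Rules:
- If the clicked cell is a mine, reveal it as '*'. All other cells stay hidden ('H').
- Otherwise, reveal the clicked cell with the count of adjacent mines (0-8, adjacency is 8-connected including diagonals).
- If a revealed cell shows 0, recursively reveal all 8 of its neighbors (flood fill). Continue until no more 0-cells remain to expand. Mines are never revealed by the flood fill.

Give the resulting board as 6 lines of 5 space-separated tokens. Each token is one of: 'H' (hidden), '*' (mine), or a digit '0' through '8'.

H H H H H
H H H H H
H 1 H H H
H H H H H
H H H H H
H H H H H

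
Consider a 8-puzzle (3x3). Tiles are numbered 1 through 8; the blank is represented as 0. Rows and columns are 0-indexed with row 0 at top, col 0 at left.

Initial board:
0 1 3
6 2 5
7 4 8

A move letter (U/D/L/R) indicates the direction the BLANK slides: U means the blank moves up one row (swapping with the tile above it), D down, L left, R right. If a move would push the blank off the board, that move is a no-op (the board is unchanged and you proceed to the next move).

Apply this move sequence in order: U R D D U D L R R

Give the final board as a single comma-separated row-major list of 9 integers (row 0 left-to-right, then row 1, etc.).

After move 1 (U):
0 1 3
6 2 5
7 4 8

After move 2 (R):
1 0 3
6 2 5
7 4 8

After move 3 (D):
1 2 3
6 0 5
7 4 8

After move 4 (D):
1 2 3
6 4 5
7 0 8

After move 5 (U):
1 2 3
6 0 5
7 4 8

After move 6 (D):
1 2 3
6 4 5
7 0 8

After move 7 (L):
1 2 3
6 4 5
0 7 8

After move 8 (R):
1 2 3
6 4 5
7 0 8

After move 9 (R):
1 2 3
6 4 5
7 8 0

Answer: 1, 2, 3, 6, 4, 5, 7, 8, 0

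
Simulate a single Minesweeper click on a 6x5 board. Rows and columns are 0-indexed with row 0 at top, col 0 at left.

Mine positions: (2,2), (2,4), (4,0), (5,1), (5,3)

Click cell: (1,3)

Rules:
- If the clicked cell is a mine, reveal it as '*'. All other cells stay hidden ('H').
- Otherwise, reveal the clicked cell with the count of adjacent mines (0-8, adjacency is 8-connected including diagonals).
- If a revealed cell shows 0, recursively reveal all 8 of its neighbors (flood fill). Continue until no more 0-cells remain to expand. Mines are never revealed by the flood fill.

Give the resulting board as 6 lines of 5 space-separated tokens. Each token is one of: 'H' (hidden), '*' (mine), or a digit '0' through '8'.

H H H H H
H H H 2 H
H H H H H
H H H H H
H H H H H
H H H H H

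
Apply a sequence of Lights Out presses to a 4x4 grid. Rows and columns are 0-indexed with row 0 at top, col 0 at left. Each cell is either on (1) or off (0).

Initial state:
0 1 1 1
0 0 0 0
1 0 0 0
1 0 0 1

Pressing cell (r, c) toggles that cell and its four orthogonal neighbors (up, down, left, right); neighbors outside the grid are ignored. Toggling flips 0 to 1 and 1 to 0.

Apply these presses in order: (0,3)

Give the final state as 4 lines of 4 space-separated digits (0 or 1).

After press 1 at (0,3):
0 1 0 0
0 0 0 1
1 0 0 0
1 0 0 1

Answer: 0 1 0 0
0 0 0 1
1 0 0 0
1 0 0 1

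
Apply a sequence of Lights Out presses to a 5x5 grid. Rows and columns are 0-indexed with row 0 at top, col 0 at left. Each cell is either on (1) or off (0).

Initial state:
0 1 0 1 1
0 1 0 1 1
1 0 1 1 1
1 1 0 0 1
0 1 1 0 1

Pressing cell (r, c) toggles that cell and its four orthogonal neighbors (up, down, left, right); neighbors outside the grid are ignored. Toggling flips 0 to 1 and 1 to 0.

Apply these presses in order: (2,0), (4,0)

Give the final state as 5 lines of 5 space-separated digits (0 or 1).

After press 1 at (2,0):
0 1 0 1 1
1 1 0 1 1
0 1 1 1 1
0 1 0 0 1
0 1 1 0 1

After press 2 at (4,0):
0 1 0 1 1
1 1 0 1 1
0 1 1 1 1
1 1 0 0 1
1 0 1 0 1

Answer: 0 1 0 1 1
1 1 0 1 1
0 1 1 1 1
1 1 0 0 1
1 0 1 0 1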